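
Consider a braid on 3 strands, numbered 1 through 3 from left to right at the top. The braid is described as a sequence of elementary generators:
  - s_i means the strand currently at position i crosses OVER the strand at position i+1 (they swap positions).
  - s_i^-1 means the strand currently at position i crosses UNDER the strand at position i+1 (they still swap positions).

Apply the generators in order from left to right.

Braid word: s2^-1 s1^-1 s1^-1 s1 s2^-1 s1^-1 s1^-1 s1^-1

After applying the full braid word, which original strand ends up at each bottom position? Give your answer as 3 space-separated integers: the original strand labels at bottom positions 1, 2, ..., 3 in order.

Answer: 2 3 1

Derivation:
Gen 1 (s2^-1): strand 2 crosses under strand 3. Perm now: [1 3 2]
Gen 2 (s1^-1): strand 1 crosses under strand 3. Perm now: [3 1 2]
Gen 3 (s1^-1): strand 3 crosses under strand 1. Perm now: [1 3 2]
Gen 4 (s1): strand 1 crosses over strand 3. Perm now: [3 1 2]
Gen 5 (s2^-1): strand 1 crosses under strand 2. Perm now: [3 2 1]
Gen 6 (s1^-1): strand 3 crosses under strand 2. Perm now: [2 3 1]
Gen 7 (s1^-1): strand 2 crosses under strand 3. Perm now: [3 2 1]
Gen 8 (s1^-1): strand 3 crosses under strand 2. Perm now: [2 3 1]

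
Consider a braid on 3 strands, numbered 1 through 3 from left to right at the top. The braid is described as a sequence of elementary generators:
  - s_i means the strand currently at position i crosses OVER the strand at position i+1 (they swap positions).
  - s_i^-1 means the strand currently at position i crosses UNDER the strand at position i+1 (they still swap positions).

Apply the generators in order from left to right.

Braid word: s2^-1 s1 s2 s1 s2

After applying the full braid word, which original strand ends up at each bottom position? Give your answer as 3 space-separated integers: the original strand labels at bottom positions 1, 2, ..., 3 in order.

Answer: 2 1 3

Derivation:
Gen 1 (s2^-1): strand 2 crosses under strand 3. Perm now: [1 3 2]
Gen 2 (s1): strand 1 crosses over strand 3. Perm now: [3 1 2]
Gen 3 (s2): strand 1 crosses over strand 2. Perm now: [3 2 1]
Gen 4 (s1): strand 3 crosses over strand 2. Perm now: [2 3 1]
Gen 5 (s2): strand 3 crosses over strand 1. Perm now: [2 1 3]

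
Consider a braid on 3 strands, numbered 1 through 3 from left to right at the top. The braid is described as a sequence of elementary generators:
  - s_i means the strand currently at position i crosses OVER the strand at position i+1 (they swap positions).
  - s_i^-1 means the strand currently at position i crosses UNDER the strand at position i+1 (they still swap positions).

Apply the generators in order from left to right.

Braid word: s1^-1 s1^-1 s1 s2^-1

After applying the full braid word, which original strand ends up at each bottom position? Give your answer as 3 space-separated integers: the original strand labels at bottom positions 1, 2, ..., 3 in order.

Answer: 2 3 1

Derivation:
Gen 1 (s1^-1): strand 1 crosses under strand 2. Perm now: [2 1 3]
Gen 2 (s1^-1): strand 2 crosses under strand 1. Perm now: [1 2 3]
Gen 3 (s1): strand 1 crosses over strand 2. Perm now: [2 1 3]
Gen 4 (s2^-1): strand 1 crosses under strand 3. Perm now: [2 3 1]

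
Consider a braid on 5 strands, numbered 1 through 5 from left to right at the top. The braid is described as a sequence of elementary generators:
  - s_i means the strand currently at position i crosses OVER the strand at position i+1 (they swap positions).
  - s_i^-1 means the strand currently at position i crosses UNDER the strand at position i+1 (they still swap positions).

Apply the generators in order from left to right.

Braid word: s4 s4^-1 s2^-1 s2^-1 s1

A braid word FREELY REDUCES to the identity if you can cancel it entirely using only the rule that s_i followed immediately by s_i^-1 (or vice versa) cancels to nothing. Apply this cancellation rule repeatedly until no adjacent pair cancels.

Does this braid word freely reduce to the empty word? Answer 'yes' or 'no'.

Answer: no

Derivation:
Gen 1 (s4): push. Stack: [s4]
Gen 2 (s4^-1): cancels prior s4. Stack: []
Gen 3 (s2^-1): push. Stack: [s2^-1]
Gen 4 (s2^-1): push. Stack: [s2^-1 s2^-1]
Gen 5 (s1): push. Stack: [s2^-1 s2^-1 s1]
Reduced word: s2^-1 s2^-1 s1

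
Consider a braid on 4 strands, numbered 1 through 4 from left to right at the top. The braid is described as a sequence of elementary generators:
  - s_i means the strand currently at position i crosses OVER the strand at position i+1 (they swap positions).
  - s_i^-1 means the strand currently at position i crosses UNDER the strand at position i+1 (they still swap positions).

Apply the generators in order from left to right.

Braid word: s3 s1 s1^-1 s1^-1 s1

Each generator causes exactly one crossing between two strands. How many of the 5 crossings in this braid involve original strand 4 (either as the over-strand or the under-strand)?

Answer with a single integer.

Gen 1: crossing 3x4. Involves strand 4? yes. Count so far: 1
Gen 2: crossing 1x2. Involves strand 4? no. Count so far: 1
Gen 3: crossing 2x1. Involves strand 4? no. Count so far: 1
Gen 4: crossing 1x2. Involves strand 4? no. Count so far: 1
Gen 5: crossing 2x1. Involves strand 4? no. Count so far: 1

Answer: 1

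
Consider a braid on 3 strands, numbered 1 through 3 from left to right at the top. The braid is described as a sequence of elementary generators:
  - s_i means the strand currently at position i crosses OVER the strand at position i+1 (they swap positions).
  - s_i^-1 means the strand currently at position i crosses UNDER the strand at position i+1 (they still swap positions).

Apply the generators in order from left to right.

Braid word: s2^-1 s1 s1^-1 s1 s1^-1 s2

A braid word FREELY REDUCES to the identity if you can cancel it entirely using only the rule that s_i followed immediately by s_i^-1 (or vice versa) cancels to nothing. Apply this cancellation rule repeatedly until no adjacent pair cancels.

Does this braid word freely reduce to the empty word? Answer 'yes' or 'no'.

Answer: yes

Derivation:
Gen 1 (s2^-1): push. Stack: [s2^-1]
Gen 2 (s1): push. Stack: [s2^-1 s1]
Gen 3 (s1^-1): cancels prior s1. Stack: [s2^-1]
Gen 4 (s1): push. Stack: [s2^-1 s1]
Gen 5 (s1^-1): cancels prior s1. Stack: [s2^-1]
Gen 6 (s2): cancels prior s2^-1. Stack: []
Reduced word: (empty)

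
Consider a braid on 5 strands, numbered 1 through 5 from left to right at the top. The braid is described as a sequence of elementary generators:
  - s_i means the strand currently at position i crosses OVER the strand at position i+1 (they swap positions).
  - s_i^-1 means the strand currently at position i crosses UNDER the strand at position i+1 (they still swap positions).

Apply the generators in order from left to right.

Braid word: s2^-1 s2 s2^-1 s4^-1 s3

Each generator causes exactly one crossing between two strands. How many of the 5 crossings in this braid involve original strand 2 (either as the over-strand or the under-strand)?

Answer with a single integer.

Gen 1: crossing 2x3. Involves strand 2? yes. Count so far: 1
Gen 2: crossing 3x2. Involves strand 2? yes. Count so far: 2
Gen 3: crossing 2x3. Involves strand 2? yes. Count so far: 3
Gen 4: crossing 4x5. Involves strand 2? no. Count so far: 3
Gen 5: crossing 2x5. Involves strand 2? yes. Count so far: 4

Answer: 4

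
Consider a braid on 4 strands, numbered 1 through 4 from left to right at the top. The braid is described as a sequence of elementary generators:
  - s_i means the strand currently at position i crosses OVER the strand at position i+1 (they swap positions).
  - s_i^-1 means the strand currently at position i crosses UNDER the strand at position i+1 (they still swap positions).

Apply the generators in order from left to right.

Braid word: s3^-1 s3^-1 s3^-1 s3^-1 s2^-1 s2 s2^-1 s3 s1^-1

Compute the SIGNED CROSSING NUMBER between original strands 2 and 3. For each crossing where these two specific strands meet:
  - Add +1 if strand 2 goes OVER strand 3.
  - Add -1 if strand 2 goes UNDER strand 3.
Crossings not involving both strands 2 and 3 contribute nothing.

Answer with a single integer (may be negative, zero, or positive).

Gen 1: crossing 3x4. Both 2&3? no. Sum: 0
Gen 2: crossing 4x3. Both 2&3? no. Sum: 0
Gen 3: crossing 3x4. Both 2&3? no. Sum: 0
Gen 4: crossing 4x3. Both 2&3? no. Sum: 0
Gen 5: 2 under 3. Both 2&3? yes. Contrib: -1. Sum: -1
Gen 6: 3 over 2. Both 2&3? yes. Contrib: -1. Sum: -2
Gen 7: 2 under 3. Both 2&3? yes. Contrib: -1. Sum: -3
Gen 8: crossing 2x4. Both 2&3? no. Sum: -3
Gen 9: crossing 1x3. Both 2&3? no. Sum: -3

Answer: -3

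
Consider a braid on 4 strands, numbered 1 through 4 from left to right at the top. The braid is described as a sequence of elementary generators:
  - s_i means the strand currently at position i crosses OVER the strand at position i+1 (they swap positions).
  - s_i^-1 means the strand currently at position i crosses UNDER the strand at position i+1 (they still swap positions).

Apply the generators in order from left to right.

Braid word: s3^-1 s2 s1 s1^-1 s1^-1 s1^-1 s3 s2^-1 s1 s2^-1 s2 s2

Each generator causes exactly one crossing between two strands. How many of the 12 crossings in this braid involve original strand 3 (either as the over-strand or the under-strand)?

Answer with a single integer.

Answer: 4

Derivation:
Gen 1: crossing 3x4. Involves strand 3? yes. Count so far: 1
Gen 2: crossing 2x4. Involves strand 3? no. Count so far: 1
Gen 3: crossing 1x4. Involves strand 3? no. Count so far: 1
Gen 4: crossing 4x1. Involves strand 3? no. Count so far: 1
Gen 5: crossing 1x4. Involves strand 3? no. Count so far: 1
Gen 6: crossing 4x1. Involves strand 3? no. Count so far: 1
Gen 7: crossing 2x3. Involves strand 3? yes. Count so far: 2
Gen 8: crossing 4x3. Involves strand 3? yes. Count so far: 3
Gen 9: crossing 1x3. Involves strand 3? yes. Count so far: 4
Gen 10: crossing 1x4. Involves strand 3? no. Count so far: 4
Gen 11: crossing 4x1. Involves strand 3? no. Count so far: 4
Gen 12: crossing 1x4. Involves strand 3? no. Count so far: 4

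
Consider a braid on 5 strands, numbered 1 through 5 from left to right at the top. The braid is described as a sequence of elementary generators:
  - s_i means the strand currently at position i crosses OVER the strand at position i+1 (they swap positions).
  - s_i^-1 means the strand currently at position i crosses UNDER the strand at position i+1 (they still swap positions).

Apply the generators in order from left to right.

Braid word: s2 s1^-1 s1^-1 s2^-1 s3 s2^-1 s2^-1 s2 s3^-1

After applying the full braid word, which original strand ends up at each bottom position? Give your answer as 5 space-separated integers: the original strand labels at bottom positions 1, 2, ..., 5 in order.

Gen 1 (s2): strand 2 crosses over strand 3. Perm now: [1 3 2 4 5]
Gen 2 (s1^-1): strand 1 crosses under strand 3. Perm now: [3 1 2 4 5]
Gen 3 (s1^-1): strand 3 crosses under strand 1. Perm now: [1 3 2 4 5]
Gen 4 (s2^-1): strand 3 crosses under strand 2. Perm now: [1 2 3 4 5]
Gen 5 (s3): strand 3 crosses over strand 4. Perm now: [1 2 4 3 5]
Gen 6 (s2^-1): strand 2 crosses under strand 4. Perm now: [1 4 2 3 5]
Gen 7 (s2^-1): strand 4 crosses under strand 2. Perm now: [1 2 4 3 5]
Gen 8 (s2): strand 2 crosses over strand 4. Perm now: [1 4 2 3 5]
Gen 9 (s3^-1): strand 2 crosses under strand 3. Perm now: [1 4 3 2 5]

Answer: 1 4 3 2 5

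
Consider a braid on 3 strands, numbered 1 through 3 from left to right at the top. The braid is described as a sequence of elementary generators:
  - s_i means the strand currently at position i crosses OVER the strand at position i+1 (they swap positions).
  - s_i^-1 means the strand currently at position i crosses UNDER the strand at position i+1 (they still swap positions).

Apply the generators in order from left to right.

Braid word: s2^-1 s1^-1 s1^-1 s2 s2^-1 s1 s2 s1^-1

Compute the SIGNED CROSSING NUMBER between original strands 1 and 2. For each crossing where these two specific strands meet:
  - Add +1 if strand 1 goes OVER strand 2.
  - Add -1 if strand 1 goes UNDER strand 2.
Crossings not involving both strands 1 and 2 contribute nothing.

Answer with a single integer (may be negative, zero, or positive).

Answer: 1

Derivation:
Gen 1: crossing 2x3. Both 1&2? no. Sum: 0
Gen 2: crossing 1x3. Both 1&2? no. Sum: 0
Gen 3: crossing 3x1. Both 1&2? no. Sum: 0
Gen 4: crossing 3x2. Both 1&2? no. Sum: 0
Gen 5: crossing 2x3. Both 1&2? no. Sum: 0
Gen 6: crossing 1x3. Both 1&2? no. Sum: 0
Gen 7: 1 over 2. Both 1&2? yes. Contrib: +1. Sum: 1
Gen 8: crossing 3x2. Both 1&2? no. Sum: 1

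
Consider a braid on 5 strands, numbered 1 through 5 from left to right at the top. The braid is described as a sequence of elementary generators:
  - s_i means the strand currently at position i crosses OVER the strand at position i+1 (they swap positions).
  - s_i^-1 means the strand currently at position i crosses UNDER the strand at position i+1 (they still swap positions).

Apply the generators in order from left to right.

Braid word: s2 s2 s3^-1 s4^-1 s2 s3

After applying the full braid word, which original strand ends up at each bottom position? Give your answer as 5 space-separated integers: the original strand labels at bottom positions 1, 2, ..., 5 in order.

Answer: 1 4 5 2 3

Derivation:
Gen 1 (s2): strand 2 crosses over strand 3. Perm now: [1 3 2 4 5]
Gen 2 (s2): strand 3 crosses over strand 2. Perm now: [1 2 3 4 5]
Gen 3 (s3^-1): strand 3 crosses under strand 4. Perm now: [1 2 4 3 5]
Gen 4 (s4^-1): strand 3 crosses under strand 5. Perm now: [1 2 4 5 3]
Gen 5 (s2): strand 2 crosses over strand 4. Perm now: [1 4 2 5 3]
Gen 6 (s3): strand 2 crosses over strand 5. Perm now: [1 4 5 2 3]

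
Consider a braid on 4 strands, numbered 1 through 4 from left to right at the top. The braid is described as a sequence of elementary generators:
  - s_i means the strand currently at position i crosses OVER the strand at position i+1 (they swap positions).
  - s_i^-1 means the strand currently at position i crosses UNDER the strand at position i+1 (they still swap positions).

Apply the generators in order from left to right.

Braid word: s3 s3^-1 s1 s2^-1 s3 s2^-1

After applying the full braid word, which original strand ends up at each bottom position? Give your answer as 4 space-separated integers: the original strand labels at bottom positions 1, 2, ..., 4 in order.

Gen 1 (s3): strand 3 crosses over strand 4. Perm now: [1 2 4 3]
Gen 2 (s3^-1): strand 4 crosses under strand 3. Perm now: [1 2 3 4]
Gen 3 (s1): strand 1 crosses over strand 2. Perm now: [2 1 3 4]
Gen 4 (s2^-1): strand 1 crosses under strand 3. Perm now: [2 3 1 4]
Gen 5 (s3): strand 1 crosses over strand 4. Perm now: [2 3 4 1]
Gen 6 (s2^-1): strand 3 crosses under strand 4. Perm now: [2 4 3 1]

Answer: 2 4 3 1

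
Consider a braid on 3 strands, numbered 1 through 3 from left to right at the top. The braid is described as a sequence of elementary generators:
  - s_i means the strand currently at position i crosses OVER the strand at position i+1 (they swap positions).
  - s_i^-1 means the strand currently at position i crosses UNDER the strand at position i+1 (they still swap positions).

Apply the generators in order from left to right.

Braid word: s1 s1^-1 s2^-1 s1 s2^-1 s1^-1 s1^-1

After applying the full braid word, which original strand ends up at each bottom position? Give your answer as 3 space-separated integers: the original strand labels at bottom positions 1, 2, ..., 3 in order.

Gen 1 (s1): strand 1 crosses over strand 2. Perm now: [2 1 3]
Gen 2 (s1^-1): strand 2 crosses under strand 1. Perm now: [1 2 3]
Gen 3 (s2^-1): strand 2 crosses under strand 3. Perm now: [1 3 2]
Gen 4 (s1): strand 1 crosses over strand 3. Perm now: [3 1 2]
Gen 5 (s2^-1): strand 1 crosses under strand 2. Perm now: [3 2 1]
Gen 6 (s1^-1): strand 3 crosses under strand 2. Perm now: [2 3 1]
Gen 7 (s1^-1): strand 2 crosses under strand 3. Perm now: [3 2 1]

Answer: 3 2 1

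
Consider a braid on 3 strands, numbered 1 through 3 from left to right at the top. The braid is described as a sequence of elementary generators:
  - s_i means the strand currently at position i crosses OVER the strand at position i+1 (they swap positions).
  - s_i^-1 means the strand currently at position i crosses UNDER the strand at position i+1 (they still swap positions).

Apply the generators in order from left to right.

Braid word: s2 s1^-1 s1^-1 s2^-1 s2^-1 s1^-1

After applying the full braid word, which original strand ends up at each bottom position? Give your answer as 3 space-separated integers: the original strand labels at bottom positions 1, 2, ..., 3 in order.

Answer: 3 1 2

Derivation:
Gen 1 (s2): strand 2 crosses over strand 3. Perm now: [1 3 2]
Gen 2 (s1^-1): strand 1 crosses under strand 3. Perm now: [3 1 2]
Gen 3 (s1^-1): strand 3 crosses under strand 1. Perm now: [1 3 2]
Gen 4 (s2^-1): strand 3 crosses under strand 2. Perm now: [1 2 3]
Gen 5 (s2^-1): strand 2 crosses under strand 3. Perm now: [1 3 2]
Gen 6 (s1^-1): strand 1 crosses under strand 3. Perm now: [3 1 2]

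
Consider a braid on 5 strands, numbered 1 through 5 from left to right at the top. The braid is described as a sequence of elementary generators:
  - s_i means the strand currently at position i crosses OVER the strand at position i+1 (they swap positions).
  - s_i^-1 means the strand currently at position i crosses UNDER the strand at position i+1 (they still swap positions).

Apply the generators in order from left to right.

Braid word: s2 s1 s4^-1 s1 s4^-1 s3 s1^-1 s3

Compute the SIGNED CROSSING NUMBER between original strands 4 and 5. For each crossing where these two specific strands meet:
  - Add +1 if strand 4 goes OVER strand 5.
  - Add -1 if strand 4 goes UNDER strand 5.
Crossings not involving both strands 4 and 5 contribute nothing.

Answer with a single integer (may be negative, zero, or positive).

Gen 1: crossing 2x3. Both 4&5? no. Sum: 0
Gen 2: crossing 1x3. Both 4&5? no. Sum: 0
Gen 3: 4 under 5. Both 4&5? yes. Contrib: -1. Sum: -1
Gen 4: crossing 3x1. Both 4&5? no. Sum: -1
Gen 5: 5 under 4. Both 4&5? yes. Contrib: +1. Sum: 0
Gen 6: crossing 2x4. Both 4&5? no. Sum: 0
Gen 7: crossing 1x3. Both 4&5? no. Sum: 0
Gen 8: crossing 4x2. Both 4&5? no. Sum: 0

Answer: 0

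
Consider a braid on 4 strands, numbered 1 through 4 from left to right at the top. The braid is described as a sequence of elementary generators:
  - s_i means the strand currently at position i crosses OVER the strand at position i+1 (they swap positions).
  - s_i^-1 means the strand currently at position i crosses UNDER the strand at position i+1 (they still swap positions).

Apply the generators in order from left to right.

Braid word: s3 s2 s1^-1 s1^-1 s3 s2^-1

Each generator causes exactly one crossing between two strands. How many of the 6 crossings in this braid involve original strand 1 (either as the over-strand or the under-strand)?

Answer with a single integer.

Answer: 2

Derivation:
Gen 1: crossing 3x4. Involves strand 1? no. Count so far: 0
Gen 2: crossing 2x4. Involves strand 1? no. Count so far: 0
Gen 3: crossing 1x4. Involves strand 1? yes. Count so far: 1
Gen 4: crossing 4x1. Involves strand 1? yes. Count so far: 2
Gen 5: crossing 2x3. Involves strand 1? no. Count so far: 2
Gen 6: crossing 4x3. Involves strand 1? no. Count so far: 2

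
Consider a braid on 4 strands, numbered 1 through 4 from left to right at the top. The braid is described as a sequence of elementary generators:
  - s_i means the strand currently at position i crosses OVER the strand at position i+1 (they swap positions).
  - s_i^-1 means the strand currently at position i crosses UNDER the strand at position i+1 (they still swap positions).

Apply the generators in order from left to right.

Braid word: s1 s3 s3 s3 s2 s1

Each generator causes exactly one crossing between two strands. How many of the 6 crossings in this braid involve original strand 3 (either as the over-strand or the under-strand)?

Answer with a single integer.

Gen 1: crossing 1x2. Involves strand 3? no. Count so far: 0
Gen 2: crossing 3x4. Involves strand 3? yes. Count so far: 1
Gen 3: crossing 4x3. Involves strand 3? yes. Count so far: 2
Gen 4: crossing 3x4. Involves strand 3? yes. Count so far: 3
Gen 5: crossing 1x4. Involves strand 3? no. Count so far: 3
Gen 6: crossing 2x4. Involves strand 3? no. Count so far: 3

Answer: 3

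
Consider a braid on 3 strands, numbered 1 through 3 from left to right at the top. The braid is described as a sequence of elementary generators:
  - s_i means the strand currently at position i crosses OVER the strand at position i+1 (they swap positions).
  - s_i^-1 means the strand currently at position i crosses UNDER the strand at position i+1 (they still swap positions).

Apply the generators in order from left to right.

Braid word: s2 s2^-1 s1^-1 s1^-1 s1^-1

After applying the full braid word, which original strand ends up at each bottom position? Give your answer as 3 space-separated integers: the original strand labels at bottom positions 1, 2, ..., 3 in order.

Answer: 2 1 3

Derivation:
Gen 1 (s2): strand 2 crosses over strand 3. Perm now: [1 3 2]
Gen 2 (s2^-1): strand 3 crosses under strand 2. Perm now: [1 2 3]
Gen 3 (s1^-1): strand 1 crosses under strand 2. Perm now: [2 1 3]
Gen 4 (s1^-1): strand 2 crosses under strand 1. Perm now: [1 2 3]
Gen 5 (s1^-1): strand 1 crosses under strand 2. Perm now: [2 1 3]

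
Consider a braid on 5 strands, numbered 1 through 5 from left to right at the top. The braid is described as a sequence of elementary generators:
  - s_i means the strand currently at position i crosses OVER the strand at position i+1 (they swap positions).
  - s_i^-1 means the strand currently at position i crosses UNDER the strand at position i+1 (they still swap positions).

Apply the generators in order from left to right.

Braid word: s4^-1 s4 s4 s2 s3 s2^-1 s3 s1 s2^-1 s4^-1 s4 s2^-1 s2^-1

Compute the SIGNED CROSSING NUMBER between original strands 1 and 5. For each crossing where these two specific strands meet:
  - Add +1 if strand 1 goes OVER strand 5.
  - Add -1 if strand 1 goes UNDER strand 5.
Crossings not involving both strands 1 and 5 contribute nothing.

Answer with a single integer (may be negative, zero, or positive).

Answer: 1

Derivation:
Gen 1: crossing 4x5. Both 1&5? no. Sum: 0
Gen 2: crossing 5x4. Both 1&5? no. Sum: 0
Gen 3: crossing 4x5. Both 1&5? no. Sum: 0
Gen 4: crossing 2x3. Both 1&5? no. Sum: 0
Gen 5: crossing 2x5. Both 1&5? no. Sum: 0
Gen 6: crossing 3x5. Both 1&5? no. Sum: 0
Gen 7: crossing 3x2. Both 1&5? no. Sum: 0
Gen 8: 1 over 5. Both 1&5? yes. Contrib: +1. Sum: 1
Gen 9: crossing 1x2. Both 1&5? no. Sum: 1
Gen 10: crossing 3x4. Both 1&5? no. Sum: 1
Gen 11: crossing 4x3. Both 1&5? no. Sum: 1
Gen 12: crossing 2x1. Both 1&5? no. Sum: 1
Gen 13: crossing 1x2. Both 1&5? no. Sum: 1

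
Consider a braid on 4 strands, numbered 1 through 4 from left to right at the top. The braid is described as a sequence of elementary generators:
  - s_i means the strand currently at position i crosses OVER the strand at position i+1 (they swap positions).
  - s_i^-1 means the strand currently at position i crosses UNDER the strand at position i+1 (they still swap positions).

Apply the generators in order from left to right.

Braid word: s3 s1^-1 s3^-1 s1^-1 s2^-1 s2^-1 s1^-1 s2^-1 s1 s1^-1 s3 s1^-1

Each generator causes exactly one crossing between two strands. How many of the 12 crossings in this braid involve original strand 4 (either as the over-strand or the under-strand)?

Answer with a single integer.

Answer: 3

Derivation:
Gen 1: crossing 3x4. Involves strand 4? yes. Count so far: 1
Gen 2: crossing 1x2. Involves strand 4? no. Count so far: 1
Gen 3: crossing 4x3. Involves strand 4? yes. Count so far: 2
Gen 4: crossing 2x1. Involves strand 4? no. Count so far: 2
Gen 5: crossing 2x3. Involves strand 4? no. Count so far: 2
Gen 6: crossing 3x2. Involves strand 4? no. Count so far: 2
Gen 7: crossing 1x2. Involves strand 4? no. Count so far: 2
Gen 8: crossing 1x3. Involves strand 4? no. Count so far: 2
Gen 9: crossing 2x3. Involves strand 4? no. Count so far: 2
Gen 10: crossing 3x2. Involves strand 4? no. Count so far: 2
Gen 11: crossing 1x4. Involves strand 4? yes. Count so far: 3
Gen 12: crossing 2x3. Involves strand 4? no. Count so far: 3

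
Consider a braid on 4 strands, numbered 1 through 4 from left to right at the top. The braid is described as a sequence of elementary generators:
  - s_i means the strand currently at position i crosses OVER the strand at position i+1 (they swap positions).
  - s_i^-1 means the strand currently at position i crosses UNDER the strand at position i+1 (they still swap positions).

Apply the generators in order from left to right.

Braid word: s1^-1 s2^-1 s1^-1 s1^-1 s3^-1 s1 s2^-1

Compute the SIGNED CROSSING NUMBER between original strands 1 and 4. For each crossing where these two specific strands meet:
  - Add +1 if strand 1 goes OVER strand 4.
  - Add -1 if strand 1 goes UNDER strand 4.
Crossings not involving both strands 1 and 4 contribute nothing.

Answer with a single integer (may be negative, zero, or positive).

Answer: -1

Derivation:
Gen 1: crossing 1x2. Both 1&4? no. Sum: 0
Gen 2: crossing 1x3. Both 1&4? no. Sum: 0
Gen 3: crossing 2x3. Both 1&4? no. Sum: 0
Gen 4: crossing 3x2. Both 1&4? no. Sum: 0
Gen 5: 1 under 4. Both 1&4? yes. Contrib: -1. Sum: -1
Gen 6: crossing 2x3. Both 1&4? no. Sum: -1
Gen 7: crossing 2x4. Both 1&4? no. Sum: -1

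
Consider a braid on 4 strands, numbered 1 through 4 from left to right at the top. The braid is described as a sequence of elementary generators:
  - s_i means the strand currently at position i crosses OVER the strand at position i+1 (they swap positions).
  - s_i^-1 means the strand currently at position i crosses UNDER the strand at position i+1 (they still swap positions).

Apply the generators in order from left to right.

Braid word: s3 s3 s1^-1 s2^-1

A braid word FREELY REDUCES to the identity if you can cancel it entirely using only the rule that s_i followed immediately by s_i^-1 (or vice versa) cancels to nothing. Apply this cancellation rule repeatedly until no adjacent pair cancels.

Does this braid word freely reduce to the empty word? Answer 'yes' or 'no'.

Answer: no

Derivation:
Gen 1 (s3): push. Stack: [s3]
Gen 2 (s3): push. Stack: [s3 s3]
Gen 3 (s1^-1): push. Stack: [s3 s3 s1^-1]
Gen 4 (s2^-1): push. Stack: [s3 s3 s1^-1 s2^-1]
Reduced word: s3 s3 s1^-1 s2^-1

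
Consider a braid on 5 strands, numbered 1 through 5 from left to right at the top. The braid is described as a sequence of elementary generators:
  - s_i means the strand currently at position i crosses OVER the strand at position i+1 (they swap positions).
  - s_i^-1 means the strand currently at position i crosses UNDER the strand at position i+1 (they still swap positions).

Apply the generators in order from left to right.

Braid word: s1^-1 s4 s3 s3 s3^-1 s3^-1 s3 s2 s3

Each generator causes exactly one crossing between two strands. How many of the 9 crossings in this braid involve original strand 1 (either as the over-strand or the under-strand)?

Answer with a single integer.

Gen 1: crossing 1x2. Involves strand 1? yes. Count so far: 1
Gen 2: crossing 4x5. Involves strand 1? no. Count so far: 1
Gen 3: crossing 3x5. Involves strand 1? no. Count so far: 1
Gen 4: crossing 5x3. Involves strand 1? no. Count so far: 1
Gen 5: crossing 3x5. Involves strand 1? no. Count so far: 1
Gen 6: crossing 5x3. Involves strand 1? no. Count so far: 1
Gen 7: crossing 3x5. Involves strand 1? no. Count so far: 1
Gen 8: crossing 1x5. Involves strand 1? yes. Count so far: 2
Gen 9: crossing 1x3. Involves strand 1? yes. Count so far: 3

Answer: 3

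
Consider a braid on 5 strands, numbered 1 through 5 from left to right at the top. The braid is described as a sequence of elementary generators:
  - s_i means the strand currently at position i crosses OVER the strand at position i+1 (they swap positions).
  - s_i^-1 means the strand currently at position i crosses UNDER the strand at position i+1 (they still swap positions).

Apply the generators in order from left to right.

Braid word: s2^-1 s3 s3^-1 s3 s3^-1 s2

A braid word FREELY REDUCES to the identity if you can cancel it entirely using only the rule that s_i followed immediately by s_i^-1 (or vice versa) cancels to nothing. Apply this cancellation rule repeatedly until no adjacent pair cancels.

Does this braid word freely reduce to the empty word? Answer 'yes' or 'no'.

Answer: yes

Derivation:
Gen 1 (s2^-1): push. Stack: [s2^-1]
Gen 2 (s3): push. Stack: [s2^-1 s3]
Gen 3 (s3^-1): cancels prior s3. Stack: [s2^-1]
Gen 4 (s3): push. Stack: [s2^-1 s3]
Gen 5 (s3^-1): cancels prior s3. Stack: [s2^-1]
Gen 6 (s2): cancels prior s2^-1. Stack: []
Reduced word: (empty)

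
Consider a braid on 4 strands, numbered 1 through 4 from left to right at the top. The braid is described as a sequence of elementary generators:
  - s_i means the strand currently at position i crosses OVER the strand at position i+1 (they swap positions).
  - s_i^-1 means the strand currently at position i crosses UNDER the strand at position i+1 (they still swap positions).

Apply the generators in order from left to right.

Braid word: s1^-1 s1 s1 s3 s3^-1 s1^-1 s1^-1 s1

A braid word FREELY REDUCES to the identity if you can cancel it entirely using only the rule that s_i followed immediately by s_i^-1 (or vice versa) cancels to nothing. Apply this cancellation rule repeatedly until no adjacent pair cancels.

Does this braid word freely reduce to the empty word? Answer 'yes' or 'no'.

Gen 1 (s1^-1): push. Stack: [s1^-1]
Gen 2 (s1): cancels prior s1^-1. Stack: []
Gen 3 (s1): push. Stack: [s1]
Gen 4 (s3): push. Stack: [s1 s3]
Gen 5 (s3^-1): cancels prior s3. Stack: [s1]
Gen 6 (s1^-1): cancels prior s1. Stack: []
Gen 7 (s1^-1): push. Stack: [s1^-1]
Gen 8 (s1): cancels prior s1^-1. Stack: []
Reduced word: (empty)

Answer: yes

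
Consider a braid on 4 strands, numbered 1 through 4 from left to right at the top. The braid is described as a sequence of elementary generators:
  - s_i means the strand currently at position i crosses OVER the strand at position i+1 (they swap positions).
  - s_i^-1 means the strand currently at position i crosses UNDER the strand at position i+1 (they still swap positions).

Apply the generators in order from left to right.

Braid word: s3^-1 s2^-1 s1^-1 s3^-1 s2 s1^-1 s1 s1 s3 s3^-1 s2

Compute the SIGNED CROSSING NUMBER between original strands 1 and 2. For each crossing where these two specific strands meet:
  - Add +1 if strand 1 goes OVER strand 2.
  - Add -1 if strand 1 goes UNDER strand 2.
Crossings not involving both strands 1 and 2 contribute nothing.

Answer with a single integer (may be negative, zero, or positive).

Gen 1: crossing 3x4. Both 1&2? no. Sum: 0
Gen 2: crossing 2x4. Both 1&2? no. Sum: 0
Gen 3: crossing 1x4. Both 1&2? no. Sum: 0
Gen 4: crossing 2x3. Both 1&2? no. Sum: 0
Gen 5: crossing 1x3. Both 1&2? no. Sum: 0
Gen 6: crossing 4x3. Both 1&2? no. Sum: 0
Gen 7: crossing 3x4. Both 1&2? no. Sum: 0
Gen 8: crossing 4x3. Both 1&2? no. Sum: 0
Gen 9: 1 over 2. Both 1&2? yes. Contrib: +1. Sum: 1
Gen 10: 2 under 1. Both 1&2? yes. Contrib: +1. Sum: 2
Gen 11: crossing 4x1. Both 1&2? no. Sum: 2

Answer: 2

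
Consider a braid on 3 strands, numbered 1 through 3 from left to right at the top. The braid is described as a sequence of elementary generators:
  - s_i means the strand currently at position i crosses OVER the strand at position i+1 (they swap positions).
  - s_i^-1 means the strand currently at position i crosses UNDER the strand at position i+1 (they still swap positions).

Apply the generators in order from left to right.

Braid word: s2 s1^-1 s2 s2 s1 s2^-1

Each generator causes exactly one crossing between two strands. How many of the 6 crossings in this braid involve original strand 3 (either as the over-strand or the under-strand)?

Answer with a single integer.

Gen 1: crossing 2x3. Involves strand 3? yes. Count so far: 1
Gen 2: crossing 1x3. Involves strand 3? yes. Count so far: 2
Gen 3: crossing 1x2. Involves strand 3? no. Count so far: 2
Gen 4: crossing 2x1. Involves strand 3? no. Count so far: 2
Gen 5: crossing 3x1. Involves strand 3? yes. Count so far: 3
Gen 6: crossing 3x2. Involves strand 3? yes. Count so far: 4

Answer: 4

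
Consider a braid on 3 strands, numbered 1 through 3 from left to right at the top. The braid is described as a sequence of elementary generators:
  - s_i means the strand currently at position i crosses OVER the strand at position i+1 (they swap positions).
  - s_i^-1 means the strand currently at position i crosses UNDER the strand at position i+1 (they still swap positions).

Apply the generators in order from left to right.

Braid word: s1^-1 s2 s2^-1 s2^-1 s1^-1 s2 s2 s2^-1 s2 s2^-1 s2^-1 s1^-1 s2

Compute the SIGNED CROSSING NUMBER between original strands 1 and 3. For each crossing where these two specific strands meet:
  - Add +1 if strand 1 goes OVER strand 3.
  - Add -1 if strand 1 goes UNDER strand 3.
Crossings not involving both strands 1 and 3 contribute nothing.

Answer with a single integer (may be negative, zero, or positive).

Gen 1: crossing 1x2. Both 1&3? no. Sum: 0
Gen 2: 1 over 3. Both 1&3? yes. Contrib: +1. Sum: 1
Gen 3: 3 under 1. Both 1&3? yes. Contrib: +1. Sum: 2
Gen 4: 1 under 3. Both 1&3? yes. Contrib: -1. Sum: 1
Gen 5: crossing 2x3. Both 1&3? no. Sum: 1
Gen 6: crossing 2x1. Both 1&3? no. Sum: 1
Gen 7: crossing 1x2. Both 1&3? no. Sum: 1
Gen 8: crossing 2x1. Both 1&3? no. Sum: 1
Gen 9: crossing 1x2. Both 1&3? no. Sum: 1
Gen 10: crossing 2x1. Both 1&3? no. Sum: 1
Gen 11: crossing 1x2. Both 1&3? no. Sum: 1
Gen 12: crossing 3x2. Both 1&3? no. Sum: 1
Gen 13: 3 over 1. Both 1&3? yes. Contrib: -1. Sum: 0

Answer: 0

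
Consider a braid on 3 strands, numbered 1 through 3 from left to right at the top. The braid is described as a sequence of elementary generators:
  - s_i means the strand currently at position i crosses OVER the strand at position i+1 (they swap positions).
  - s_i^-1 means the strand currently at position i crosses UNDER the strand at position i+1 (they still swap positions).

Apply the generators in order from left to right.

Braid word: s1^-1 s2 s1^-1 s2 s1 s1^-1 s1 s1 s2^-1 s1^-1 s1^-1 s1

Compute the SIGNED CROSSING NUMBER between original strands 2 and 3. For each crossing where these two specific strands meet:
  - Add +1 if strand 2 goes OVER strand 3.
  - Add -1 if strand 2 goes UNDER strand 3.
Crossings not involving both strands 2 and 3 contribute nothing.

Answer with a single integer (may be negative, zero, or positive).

Gen 1: crossing 1x2. Both 2&3? no. Sum: 0
Gen 2: crossing 1x3. Both 2&3? no. Sum: 0
Gen 3: 2 under 3. Both 2&3? yes. Contrib: -1. Sum: -1
Gen 4: crossing 2x1. Both 2&3? no. Sum: -1
Gen 5: crossing 3x1. Both 2&3? no. Sum: -1
Gen 6: crossing 1x3. Both 2&3? no. Sum: -1
Gen 7: crossing 3x1. Both 2&3? no. Sum: -1
Gen 8: crossing 1x3. Both 2&3? no. Sum: -1
Gen 9: crossing 1x2. Both 2&3? no. Sum: -1
Gen 10: 3 under 2. Both 2&3? yes. Contrib: +1. Sum: 0
Gen 11: 2 under 3. Both 2&3? yes. Contrib: -1. Sum: -1
Gen 12: 3 over 2. Both 2&3? yes. Contrib: -1. Sum: -2

Answer: -2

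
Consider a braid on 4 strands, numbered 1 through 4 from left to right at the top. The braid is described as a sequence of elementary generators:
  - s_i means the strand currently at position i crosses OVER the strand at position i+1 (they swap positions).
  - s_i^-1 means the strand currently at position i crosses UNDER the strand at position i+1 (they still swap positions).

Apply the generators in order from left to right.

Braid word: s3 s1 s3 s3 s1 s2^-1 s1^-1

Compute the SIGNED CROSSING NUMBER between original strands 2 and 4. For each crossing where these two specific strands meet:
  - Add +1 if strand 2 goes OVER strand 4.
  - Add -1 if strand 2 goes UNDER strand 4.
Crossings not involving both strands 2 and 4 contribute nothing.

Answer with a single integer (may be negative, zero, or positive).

Answer: -1

Derivation:
Gen 1: crossing 3x4. Both 2&4? no. Sum: 0
Gen 2: crossing 1x2. Both 2&4? no. Sum: 0
Gen 3: crossing 4x3. Both 2&4? no. Sum: 0
Gen 4: crossing 3x4. Both 2&4? no. Sum: 0
Gen 5: crossing 2x1. Both 2&4? no. Sum: 0
Gen 6: 2 under 4. Both 2&4? yes. Contrib: -1. Sum: -1
Gen 7: crossing 1x4. Both 2&4? no. Sum: -1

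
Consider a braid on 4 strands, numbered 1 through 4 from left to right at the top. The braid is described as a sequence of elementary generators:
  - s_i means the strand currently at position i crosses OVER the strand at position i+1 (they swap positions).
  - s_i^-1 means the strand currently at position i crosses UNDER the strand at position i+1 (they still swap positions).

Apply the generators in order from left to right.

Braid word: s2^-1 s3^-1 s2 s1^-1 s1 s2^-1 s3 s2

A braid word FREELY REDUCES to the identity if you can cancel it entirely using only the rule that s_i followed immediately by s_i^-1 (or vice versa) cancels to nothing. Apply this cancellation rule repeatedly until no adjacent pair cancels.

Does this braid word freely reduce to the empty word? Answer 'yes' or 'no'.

Answer: yes

Derivation:
Gen 1 (s2^-1): push. Stack: [s2^-1]
Gen 2 (s3^-1): push. Stack: [s2^-1 s3^-1]
Gen 3 (s2): push. Stack: [s2^-1 s3^-1 s2]
Gen 4 (s1^-1): push. Stack: [s2^-1 s3^-1 s2 s1^-1]
Gen 5 (s1): cancels prior s1^-1. Stack: [s2^-1 s3^-1 s2]
Gen 6 (s2^-1): cancels prior s2. Stack: [s2^-1 s3^-1]
Gen 7 (s3): cancels prior s3^-1. Stack: [s2^-1]
Gen 8 (s2): cancels prior s2^-1. Stack: []
Reduced word: (empty)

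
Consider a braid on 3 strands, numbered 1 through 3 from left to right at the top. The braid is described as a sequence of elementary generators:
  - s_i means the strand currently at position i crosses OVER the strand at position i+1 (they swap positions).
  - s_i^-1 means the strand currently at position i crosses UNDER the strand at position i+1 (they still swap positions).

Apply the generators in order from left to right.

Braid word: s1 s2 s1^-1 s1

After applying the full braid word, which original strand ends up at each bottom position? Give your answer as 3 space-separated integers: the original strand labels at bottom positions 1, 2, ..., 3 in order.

Answer: 2 3 1

Derivation:
Gen 1 (s1): strand 1 crosses over strand 2. Perm now: [2 1 3]
Gen 2 (s2): strand 1 crosses over strand 3. Perm now: [2 3 1]
Gen 3 (s1^-1): strand 2 crosses under strand 3. Perm now: [3 2 1]
Gen 4 (s1): strand 3 crosses over strand 2. Perm now: [2 3 1]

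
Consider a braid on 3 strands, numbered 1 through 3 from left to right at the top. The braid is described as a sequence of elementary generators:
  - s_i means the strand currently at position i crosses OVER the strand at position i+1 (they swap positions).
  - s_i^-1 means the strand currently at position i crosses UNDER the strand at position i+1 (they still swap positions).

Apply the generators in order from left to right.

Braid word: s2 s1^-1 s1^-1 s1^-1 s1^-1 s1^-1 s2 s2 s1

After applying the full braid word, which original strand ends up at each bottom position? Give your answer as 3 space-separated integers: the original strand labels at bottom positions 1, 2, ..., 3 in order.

Answer: 1 3 2

Derivation:
Gen 1 (s2): strand 2 crosses over strand 3. Perm now: [1 3 2]
Gen 2 (s1^-1): strand 1 crosses under strand 3. Perm now: [3 1 2]
Gen 3 (s1^-1): strand 3 crosses under strand 1. Perm now: [1 3 2]
Gen 4 (s1^-1): strand 1 crosses under strand 3. Perm now: [3 1 2]
Gen 5 (s1^-1): strand 3 crosses under strand 1. Perm now: [1 3 2]
Gen 6 (s1^-1): strand 1 crosses under strand 3. Perm now: [3 1 2]
Gen 7 (s2): strand 1 crosses over strand 2. Perm now: [3 2 1]
Gen 8 (s2): strand 2 crosses over strand 1. Perm now: [3 1 2]
Gen 9 (s1): strand 3 crosses over strand 1. Perm now: [1 3 2]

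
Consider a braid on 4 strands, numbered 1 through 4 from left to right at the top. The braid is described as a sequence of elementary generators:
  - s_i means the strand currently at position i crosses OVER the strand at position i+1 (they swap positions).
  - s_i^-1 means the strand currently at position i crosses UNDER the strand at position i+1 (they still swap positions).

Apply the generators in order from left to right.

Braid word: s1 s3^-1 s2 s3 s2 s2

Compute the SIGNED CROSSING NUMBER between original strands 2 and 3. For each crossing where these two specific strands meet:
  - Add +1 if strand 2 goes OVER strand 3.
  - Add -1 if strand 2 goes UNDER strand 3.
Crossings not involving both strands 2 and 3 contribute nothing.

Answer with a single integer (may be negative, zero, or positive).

Answer: 0

Derivation:
Gen 1: crossing 1x2. Both 2&3? no. Sum: 0
Gen 2: crossing 3x4. Both 2&3? no. Sum: 0
Gen 3: crossing 1x4. Both 2&3? no. Sum: 0
Gen 4: crossing 1x3. Both 2&3? no. Sum: 0
Gen 5: crossing 4x3. Both 2&3? no. Sum: 0
Gen 6: crossing 3x4. Both 2&3? no. Sum: 0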